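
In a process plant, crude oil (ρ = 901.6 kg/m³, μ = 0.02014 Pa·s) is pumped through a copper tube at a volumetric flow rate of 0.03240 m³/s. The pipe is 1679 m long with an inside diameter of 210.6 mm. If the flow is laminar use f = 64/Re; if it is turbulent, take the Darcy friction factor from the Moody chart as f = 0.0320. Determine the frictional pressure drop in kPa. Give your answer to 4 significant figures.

Cross-sectional area A = πD²/4 = π(0.2106)²/4 = 0.03483 m²; mean velocity V = Q/A = 0.0324/0.03483 = 0.9301 m/s.
Reynolds number Re = ρVD/μ = 901.6 · 0.9301 · 0.2106 / 0.0201 = 8769.
Re > 4000 → turbulent; use the Moody-chart value f = 0.0320.
Darcy-Weisbach: ΔP = f(L/D)(ρV²/2) = 0.032·(1679/0.2106)·(901.6·0.9301²/2) = 0.032·7972·390 = 9.95e+04 Pa.
ΔP = 9.95e+04 Pa = 99.50 kPa.

ΔP ≈ 99.50 kPa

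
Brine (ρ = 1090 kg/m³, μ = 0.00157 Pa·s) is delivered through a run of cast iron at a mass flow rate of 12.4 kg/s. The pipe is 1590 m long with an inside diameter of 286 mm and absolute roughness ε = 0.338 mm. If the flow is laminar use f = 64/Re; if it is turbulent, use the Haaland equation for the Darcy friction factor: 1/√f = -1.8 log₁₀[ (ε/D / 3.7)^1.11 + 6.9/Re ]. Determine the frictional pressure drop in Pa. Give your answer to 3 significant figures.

ΔP ≈ 2420 Pa

A = πD²/4 = π(0.286)²/4 = 0.06424 m²; mean velocity V = ṁ/(ρA) = 12.4/(1090 · 0.06424) = 0.1771 m/s.
Reynolds number Re = ρVD/μ = 1090 · 0.1771 · 0.286 / 0.00157 = 3.516e+04.
Re > 4000 → turbulent. Relative roughness ε/D = 0.000338/0.286 = 0.00118. Haaland: 1/√f = -1.8 log₁₀[(0.00118/3.7)^1.11 + 6.9/3.516e+04] = -1.8 log₁₀[0.000132 + 0.000196] = 6.271, so f = 0.02543.
Darcy-Weisbach: ΔP = f(L/D)(ρV²/2) = 0.02543·(1590/0.286)·(1090·0.1771²/2) = 0.02543·5559·17.09 = 2416 Pa.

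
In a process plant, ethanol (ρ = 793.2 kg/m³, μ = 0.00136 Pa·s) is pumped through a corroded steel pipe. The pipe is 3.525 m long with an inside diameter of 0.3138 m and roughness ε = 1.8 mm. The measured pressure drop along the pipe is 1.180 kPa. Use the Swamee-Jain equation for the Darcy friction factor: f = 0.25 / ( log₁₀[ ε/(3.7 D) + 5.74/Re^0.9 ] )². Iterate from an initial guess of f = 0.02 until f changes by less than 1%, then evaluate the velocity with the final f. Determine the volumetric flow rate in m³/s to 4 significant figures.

Rearranging Darcy-Weisbach: V = √(2·ΔP·D/(f·L·ρ)). With ε/D = 0.0018/0.3138 = 0.00574, iterate starting from f = 0.02:
  f = 0.02 → V = √(2·1180·0.3138/(0.02·3.525·793.2)) = 3.639 m/s; Re = ρVD/μ = 6.66e+05; f → 0.03188
  f = 0.03188 → V = 2.883 m/s; Re = 5.276e+05; f → 0.03193
Converged (Δf/f < 1%). With the final f = 0.03193: V = √(2·1180·0.3138/(0.03193·3.525·793.2)) = 2.88 m/s.
Q = V·A = 2.88·(π/4·0.3138²) = 0.2228 m³/s = 0.2228 m³/s.

Q ≈ 0.2228 m³/s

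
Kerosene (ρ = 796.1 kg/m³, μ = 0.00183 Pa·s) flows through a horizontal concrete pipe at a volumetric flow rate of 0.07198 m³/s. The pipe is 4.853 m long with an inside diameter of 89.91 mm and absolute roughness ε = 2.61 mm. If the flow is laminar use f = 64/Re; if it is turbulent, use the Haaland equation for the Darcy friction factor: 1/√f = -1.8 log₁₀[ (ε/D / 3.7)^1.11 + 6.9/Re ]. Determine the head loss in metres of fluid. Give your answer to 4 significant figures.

Cross-sectional area A = πD²/4 = π(0.08991)²/4 = 0.006349 m²; mean velocity V = Q/A = 0.07198/0.006349 = 11.34 m/s.
Reynolds number Re = ρVD/μ = 796.1 · 11.34 · 0.08991 / 0.00183 = 4.434e+05.
Re > 4000 → turbulent. Relative roughness ε/D = 0.00261/0.08991 = 0.029. Haaland: 1/√f = -1.8 log₁₀[(0.029/3.7)^1.11 + 6.9/4.434e+05] = -1.8 log₁₀[0.0046 + 1.56e-05] = 4.204, so f = 0.05658.
Darcy-Weisbach: ΔP = f(L/D)(ρV²/2) = 0.05658·(4.853/0.08991)·(796.1·11.34²/2) = 0.05658·53.98·5.116e+04 = 1.563e+05 Pa.
Head loss h_f = ΔP/(ρg) = 1.563e+05/(796.1·9.81) = 20.01 m.

h_f ≈ 20.01 m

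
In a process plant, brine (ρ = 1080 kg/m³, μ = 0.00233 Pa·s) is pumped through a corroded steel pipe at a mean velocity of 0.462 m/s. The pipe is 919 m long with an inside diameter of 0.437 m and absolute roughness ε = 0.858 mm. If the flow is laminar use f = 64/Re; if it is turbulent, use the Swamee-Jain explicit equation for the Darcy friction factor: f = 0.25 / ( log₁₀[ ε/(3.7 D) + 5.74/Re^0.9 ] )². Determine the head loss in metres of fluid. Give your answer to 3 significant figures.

h_f ≈ 0.580 m

Reynolds number Re = ρVD/μ = 1080 · 0.462 · 0.437 / 0.00233 = 9.358e+04.
Re > 4000 → turbulent. Relative roughness ε/D = 0.000858/0.437 = 0.00196. Swamee-Jain: f = 0.25/(log₁₀[0.00196/3.7 + 5.74/9.358e+04^0.9])² = 0.25/(log₁₀[0.000531 + 0.000193])² = 0.25/(-3.141)² = 0.02535.
Darcy-Weisbach: ΔP = f(L/D)(ρV²/2) = 0.02535·(919/0.437)·(1080·0.462²/2) = 0.02535·2103·115.3 = 6143 Pa.
Head loss h_f = ΔP/(ρg) = 6143/(1080·9.81) = 0.580 m.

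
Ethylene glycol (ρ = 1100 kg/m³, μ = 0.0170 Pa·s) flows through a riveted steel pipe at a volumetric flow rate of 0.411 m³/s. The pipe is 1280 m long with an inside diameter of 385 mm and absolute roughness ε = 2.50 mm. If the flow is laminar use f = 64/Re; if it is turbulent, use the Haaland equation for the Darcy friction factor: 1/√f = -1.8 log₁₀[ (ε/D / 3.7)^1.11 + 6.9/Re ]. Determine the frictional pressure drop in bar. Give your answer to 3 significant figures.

ΔP ≈ 7.71 bar

Cross-sectional area A = πD²/4 = π(0.385)²/4 = 0.1164 m²; mean velocity V = Q/A = 0.411/0.1164 = 3.53 m/s.
Reynolds number Re = ρVD/μ = 1100 · 3.53 · 0.385 / 0.017 = 8.795e+04.
Re > 4000 → turbulent. Relative roughness ε/D = 0.0025/0.385 = 0.00649. Haaland: 1/√f = -1.8 log₁₀[(0.00649/3.7)^1.11 + 6.9/8.795e+04] = -1.8 log₁₀[0.000873 + 7.85e-05] = 5.439, so f = 0.03381.
Darcy-Weisbach: ΔP = f(L/D)(ρV²/2) = 0.03381·(1280/0.385)·(1100·3.53²/2) = 0.03381·3325·6855 = 7.705e+05 Pa.
ΔP = 7.705e+05 Pa = 7.71 bar.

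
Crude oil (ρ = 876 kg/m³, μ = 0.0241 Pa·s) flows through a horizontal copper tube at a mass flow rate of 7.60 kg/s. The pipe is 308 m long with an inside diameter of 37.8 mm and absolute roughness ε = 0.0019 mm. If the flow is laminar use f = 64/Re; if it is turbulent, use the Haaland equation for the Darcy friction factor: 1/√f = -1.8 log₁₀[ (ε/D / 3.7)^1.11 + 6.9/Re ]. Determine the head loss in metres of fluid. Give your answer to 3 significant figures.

h_f ≈ 755 m

A = πD²/4 = π(0.0378)²/4 = 0.001122 m²; mean velocity V = ṁ/(ρA) = 7.6/(876 · 0.001122) = 7.731 m/s.
Reynolds number Re = ρVD/μ = 876 · 7.731 · 0.0378 / 0.0241 = 1.062e+04.
Re > 4000 → turbulent. Relative roughness ε/D = 1.9e-06/0.0378 = 5.03e-05. Haaland: 1/√f = -1.8 log₁₀[(5.03e-05/3.7)^1.11 + 6.9/1.062e+04] = -1.8 log₁₀[3.96e-06 + 0.00065] = 5.733, so f = 0.03043.
Darcy-Weisbach: ΔP = f(L/D)(ρV²/2) = 0.03043·(308/0.0378)·(876·7.731²/2) = 0.03043·8148·2.618e+04 = 6.491e+06 Pa.
Head loss h_f = ΔP/(ρg) = 6.491e+06/(876·9.81) = 755 m.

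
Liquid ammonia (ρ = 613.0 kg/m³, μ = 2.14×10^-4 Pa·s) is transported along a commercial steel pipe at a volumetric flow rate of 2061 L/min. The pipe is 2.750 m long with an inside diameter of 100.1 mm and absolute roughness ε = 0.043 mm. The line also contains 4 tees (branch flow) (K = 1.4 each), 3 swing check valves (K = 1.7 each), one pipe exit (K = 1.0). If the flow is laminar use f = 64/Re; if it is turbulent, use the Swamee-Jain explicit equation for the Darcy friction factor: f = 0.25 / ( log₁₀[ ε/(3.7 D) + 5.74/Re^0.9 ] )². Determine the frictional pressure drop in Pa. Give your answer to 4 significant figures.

ΔP ≈ 71000 Pa

Q = 2061 L/min = 2061/60000 = 0.03435 m³/s.
Cross-sectional area A = πD²/4 = π(0.1001)²/4 = 0.00787 m²; mean velocity V = Q/A = 0.03435/0.00787 = 4.365 m/s.
Reynolds number Re = ρVD/μ = 613 · 4.365 · 0.1001 / 0.000214 = 1.252e+06.
Re > 4000 → turbulent. Relative roughness ε/D = 4.3e-05/0.1001 = 0.00043. Swamee-Jain: f = 0.25/(log₁₀[0.00043/3.7 + 5.74/1.252e+06^0.9])² = 0.25/(log₁₀[0.000116 + 1.87e-05])² = 0.25/(-3.87)² = 0.01669.
Total minor-loss coefficient ΣK = 4·1.4 + 3·1.7 + 1·1 = 11.7.
ΔP = [f·L/D + ΣK]·(ρV²/2) = [0.01669·2.75/0.1001 + 11.7]·(613·4.365²/2) = [0.4585 + 11.7]·5839 = 7.1e+04 Pa.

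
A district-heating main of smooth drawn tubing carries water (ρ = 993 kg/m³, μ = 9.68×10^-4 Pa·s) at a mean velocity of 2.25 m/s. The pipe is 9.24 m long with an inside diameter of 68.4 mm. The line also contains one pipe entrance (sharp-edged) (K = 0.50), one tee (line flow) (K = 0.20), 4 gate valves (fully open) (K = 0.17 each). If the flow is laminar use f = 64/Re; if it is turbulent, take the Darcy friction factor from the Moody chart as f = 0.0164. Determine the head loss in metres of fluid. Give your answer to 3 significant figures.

Reynolds number Re = ρVD/μ = 993 · 2.25 · 0.0684 / 0.000968 = 1.579e+05.
Re > 4000 → turbulent; use the Moody-chart value f = 0.0164.
Total minor-loss coefficient ΣK = 1·0.5 + 1·0.2 + 4·0.17 = 1.38.
ΔP = [f·L/D + ΣK]·(ρV²/2) = [0.0164·9.24/0.0684 + 1.38]·(993·2.25²/2) = [2.215 + 1.38]·2514 = 9037 Pa.
Head loss h_f = ΔP/(ρg) = 9037/(993·9.81) = 0.928 m.

h_f ≈ 0.928 m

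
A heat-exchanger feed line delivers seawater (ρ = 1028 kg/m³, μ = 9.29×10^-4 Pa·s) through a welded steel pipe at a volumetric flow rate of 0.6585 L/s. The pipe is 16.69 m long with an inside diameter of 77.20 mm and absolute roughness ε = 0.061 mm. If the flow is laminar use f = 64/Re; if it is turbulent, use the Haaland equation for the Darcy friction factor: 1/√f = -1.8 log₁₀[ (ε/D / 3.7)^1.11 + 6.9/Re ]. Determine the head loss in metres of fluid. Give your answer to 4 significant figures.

Q = 0.6585 L/s = 0.6585/1000 = 0.0006585 m³/s.
Cross-sectional area A = πD²/4 = π(0.0772)²/4 = 0.004681 m²; mean velocity V = Q/A = 0.0006585/0.004681 = 0.1407 m/s.
Reynolds number Re = ρVD/μ = 1028 · 0.1407 · 0.0772 / 0.000929 = 1.202e+04.
Re > 4000 → turbulent. Relative roughness ε/D = 6.1e-05/0.0772 = 0.00079. Haaland: 1/√f = -1.8 log₁₀[(0.00079/3.7)^1.11 + 6.9/1.202e+04] = -1.8 log₁₀[8.43e-05 + 0.000574] = 5.727, so f = 0.03049.
Darcy-Weisbach: ΔP = f(L/D)(ρV²/2) = 0.03049·(16.69/0.0772)·(1028·0.1407²/2) = 0.03049·216.2·10.17 = 67.06 Pa.
Head loss h_f = ΔP/(ρg) = 67.06/(1028·9.81) = 0.006650 m.

h_f ≈ 0.006650 m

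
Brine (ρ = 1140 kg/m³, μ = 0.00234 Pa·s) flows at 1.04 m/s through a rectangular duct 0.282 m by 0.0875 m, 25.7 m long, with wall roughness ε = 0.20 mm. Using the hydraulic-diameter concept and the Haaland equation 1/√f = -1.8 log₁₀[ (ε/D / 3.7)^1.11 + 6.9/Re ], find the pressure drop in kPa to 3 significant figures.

Hydraulic diameter D_h = 4A/P = 4·(0.282·0.0875)/(2·(0.282+0.0875)) = 0.0987/0.739 = 0.1336 m.
Re = ρVD_h/μ = 1140·1.04·0.1336/0.00234 = 6.767e+04.
ε/D_h = 0.0002/0.1336 = 0.0015; Haaland gives 1/√f = -1.8 log₁₀[0.000171+0.000102] = 6.414, so f = 0.02431.
ΔP = f(L/D_h)(ρV²/2) = 0.02431·25.7/0.1336·616.5 = 2884 Pa.
ΔP = 2.88 kPa.

ΔP ≈ 2.88 kPa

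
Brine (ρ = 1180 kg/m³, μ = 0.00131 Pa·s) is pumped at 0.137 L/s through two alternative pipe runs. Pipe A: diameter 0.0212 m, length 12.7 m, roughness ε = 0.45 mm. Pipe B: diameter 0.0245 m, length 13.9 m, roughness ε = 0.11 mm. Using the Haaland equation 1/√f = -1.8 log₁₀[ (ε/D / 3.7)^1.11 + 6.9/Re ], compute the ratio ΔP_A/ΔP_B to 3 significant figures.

ΔP_A/ΔP_B ≈ 2.57

Pipe A: V = Q/A = 0.000137/0.000353 = 0.3881 m/s; Re = 7411; ε/D = 0.0212; Haaland → f = 0.05456; ΔP_A = f(L/D)(ρV²/2) = 2905 Pa.
Pipe B: V = Q/A = 0.000137/0.0004714 = 0.2906 m/s; Re = 6413; ε/D = 0.00449; Haaland → f = 0.03991; ΔP_B = f(L/D)(ρV²/2) = 1128 Pa.
ΔP_A/ΔP_B = 2905/1128 = 2.57.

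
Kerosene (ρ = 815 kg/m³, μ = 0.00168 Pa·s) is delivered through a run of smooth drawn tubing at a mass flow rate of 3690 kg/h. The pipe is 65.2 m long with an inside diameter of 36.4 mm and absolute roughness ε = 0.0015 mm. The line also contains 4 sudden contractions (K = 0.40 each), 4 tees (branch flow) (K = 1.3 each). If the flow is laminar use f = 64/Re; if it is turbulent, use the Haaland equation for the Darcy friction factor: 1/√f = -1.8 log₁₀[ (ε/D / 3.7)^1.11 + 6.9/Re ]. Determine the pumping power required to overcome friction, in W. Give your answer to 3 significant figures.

P ≈ 39.1 W

ṁ = 3690 kg/h = 3690/3600 = 1.025 kg/s.
A = πD²/4 = π(0.0364)²/4 = 0.001041 m²; mean velocity V = ṁ/(ρA) = 1.025/(815 · 0.001041) = 1.209 m/s.
Reynolds number Re = ρVD/μ = 815 · 1.209 · 0.0364 / 0.00168 = 2.134e+04.
Re > 4000 → turbulent. Relative roughness ε/D = 1.5e-06/0.0364 = 4.12e-05. Haaland: 1/√f = -1.8 log₁₀[(4.12e-05/3.7)^1.11 + 6.9/2.134e+04] = -1.8 log₁₀[3.18e-06 + 0.000323] = 6.275, so f = 0.0254.
Total minor-loss coefficient ΣK = 4·0.4 + 4·1.3 = 6.8.
ΔP = [f·L/D + ΣK]·(ρV²/2) = [0.0254·65.2/0.0364 + 6.8]·(815·1.209²/2) = [45.49 + 6.8]·595.2 = 3.112e+04 Pa.
Q = ṁ/ρ = 1.025/815 = 0.001258 m³/s.
Pumping power P = QΔP = 0.001258·3.112e+04 = 39.14 W = 39.1 W.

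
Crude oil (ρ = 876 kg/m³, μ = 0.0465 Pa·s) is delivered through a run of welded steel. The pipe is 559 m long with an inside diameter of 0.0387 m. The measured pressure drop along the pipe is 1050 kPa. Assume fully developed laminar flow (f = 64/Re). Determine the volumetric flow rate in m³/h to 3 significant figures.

For laminar flow, f = 64/Re with Re = ρVD/μ, so Darcy-Weisbach reduces to ΔP = 32μLV/D². Solving for V: V = ΔP·D²/(32μL) = 1.05e+06·(0.0387)²/(32·0.0465·559) = 1.891 m/s.
Check: Re = ρVD/μ = 876·1.891·0.0387/0.0465 = 1378 < 2300, so the laminar assumption holds.
Q = V·A = 1.891·(π/4·0.0387²) = 0.002224 m³/s = 8.01 m³/h.

Q ≈ 8.01 m³/h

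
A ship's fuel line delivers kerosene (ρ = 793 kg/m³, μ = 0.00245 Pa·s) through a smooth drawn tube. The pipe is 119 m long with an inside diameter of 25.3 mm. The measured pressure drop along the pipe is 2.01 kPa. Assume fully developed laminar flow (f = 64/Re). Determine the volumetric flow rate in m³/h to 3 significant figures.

Q ≈ 0.250 m³/h

For laminar flow, f = 64/Re with Re = ρVD/μ, so Darcy-Weisbach reduces to ΔP = 32μLV/D². Solving for V: V = ΔP·D²/(32μL) = 2010·(0.0253)²/(32·0.00245·119) = 0.1379 m/s.
Check: Re = ρVD/μ = 793·0.1379·0.0253/0.00245 = 1129 < 2300, so the laminar assumption holds.
Q = V·A = 0.1379·(π/4·0.0253²) = 6.933e-05 m³/s = 0.250 m³/h.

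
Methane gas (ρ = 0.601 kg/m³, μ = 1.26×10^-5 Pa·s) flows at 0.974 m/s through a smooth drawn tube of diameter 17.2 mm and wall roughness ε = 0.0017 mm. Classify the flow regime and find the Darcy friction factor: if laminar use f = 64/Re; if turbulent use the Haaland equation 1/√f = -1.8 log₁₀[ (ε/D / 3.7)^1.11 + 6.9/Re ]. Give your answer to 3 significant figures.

f ≈ 0.0801

Re = ρVD/μ = 0.601·0.974·0.0172/1.26e-05 = 799.1.
Re < 2300 → laminar, so f = 64/Re = 0.08009 (roughness is irrelevant in laminar flow).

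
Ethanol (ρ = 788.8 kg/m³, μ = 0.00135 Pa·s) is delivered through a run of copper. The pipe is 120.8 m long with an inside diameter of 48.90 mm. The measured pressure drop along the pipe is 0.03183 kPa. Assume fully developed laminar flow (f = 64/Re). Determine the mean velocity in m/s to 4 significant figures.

For laminar flow, f = 64/Re with Re = ρVD/μ, so Darcy-Weisbach reduces to ΔP = 32μLV/D². Solving for V: V = ΔP·D²/(32μL) = 31.83·(0.0489)²/(32·0.00135·120.8) = 0.01458 m/s.
Check: Re = ρVD/μ = 788.8·0.01458·0.0489/0.00135 = 416.7 < 2300, so the laminar assumption holds.

V ≈ 0.01458 m/s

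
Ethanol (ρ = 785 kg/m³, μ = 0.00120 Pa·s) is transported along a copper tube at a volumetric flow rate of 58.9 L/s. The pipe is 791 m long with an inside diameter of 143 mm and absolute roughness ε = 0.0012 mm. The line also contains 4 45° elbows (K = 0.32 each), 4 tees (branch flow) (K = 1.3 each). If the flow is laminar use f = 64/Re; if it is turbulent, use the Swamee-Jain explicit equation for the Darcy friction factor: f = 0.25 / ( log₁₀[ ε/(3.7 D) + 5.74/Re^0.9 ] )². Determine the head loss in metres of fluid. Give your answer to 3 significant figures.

h_f ≈ 58.0 m

Q = 58.9 L/s = 58.9/1000 = 0.0589 m³/s.
Cross-sectional area A = πD²/4 = π(0.143)²/4 = 0.01606 m²; mean velocity V = Q/A = 0.0589/0.01606 = 3.667 m/s.
Reynolds number Re = ρVD/μ = 785 · 3.667 · 0.143 / 0.0012 = 3.431e+05.
Re > 4000 → turbulent. Relative roughness ε/D = 1.2e-06/0.143 = 8.39e-06. Swamee-Jain: f = 0.25/(log₁₀[8.39e-06/3.7 + 5.74/3.431e+05^0.9])² = 0.25/(log₁₀[2.27e-06 + 5.99e-05])² = 0.25/(-4.207)² = 0.01413.
Total minor-loss coefficient ΣK = 4·0.32 + 4·1.3 = 6.48.
ΔP = [f·L/D + ΣK]·(ρV²/2) = [0.01413·791/0.143 + 6.48]·(785·3.667²/2) = [78.14 + 6.48]·5279 = 4.467e+05 Pa.
Head loss h_f = ΔP/(ρg) = 4.467e+05/(785·9.81) = 58.0 m.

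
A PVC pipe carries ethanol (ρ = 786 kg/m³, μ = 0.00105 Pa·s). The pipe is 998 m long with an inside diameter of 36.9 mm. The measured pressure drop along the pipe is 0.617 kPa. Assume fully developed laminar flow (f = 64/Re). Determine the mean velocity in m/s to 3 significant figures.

V ≈ 0.0251 m/s

For laminar flow, f = 64/Re with Re = ρVD/μ, so Darcy-Weisbach reduces to ΔP = 32μLV/D². Solving for V: V = ΔP·D²/(32μL) = 617·(0.0369)²/(32·0.00105·998) = 0.02505 m/s.
Check: Re = ρVD/μ = 786·0.02505·0.0369/0.00105 = 692 < 2300, so the laminar assumption holds.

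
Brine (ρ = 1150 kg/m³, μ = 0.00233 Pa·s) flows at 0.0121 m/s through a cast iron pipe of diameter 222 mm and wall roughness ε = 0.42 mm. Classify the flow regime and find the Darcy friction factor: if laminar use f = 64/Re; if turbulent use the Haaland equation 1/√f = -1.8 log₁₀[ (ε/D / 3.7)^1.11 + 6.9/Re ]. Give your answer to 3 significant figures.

f ≈ 0.0483

Re = ρVD/μ = 1150·0.0121·0.222/0.00233 = 1326.
Re < 2300 → laminar, so f = 64/Re = 0.04827 (roughness is irrelevant in laminar flow).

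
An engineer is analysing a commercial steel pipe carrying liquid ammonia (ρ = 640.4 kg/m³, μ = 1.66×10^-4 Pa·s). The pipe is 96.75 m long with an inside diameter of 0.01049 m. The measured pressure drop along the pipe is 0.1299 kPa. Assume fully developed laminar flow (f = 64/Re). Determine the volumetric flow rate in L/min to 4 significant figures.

Q ≈ 0.1442 L/min

For laminar flow, f = 64/Re with Re = ρVD/μ, so Darcy-Weisbach reduces to ΔP = 32μLV/D². Solving for V: V = ΔP·D²/(32μL) = 129.9·(0.01049)²/(32·0.000166·96.75) = 0.02781 m/s.
Check: Re = ρVD/μ = 640.4·0.02781·0.01049/0.000166 = 1126 < 2300, so the laminar assumption holds.
Q = V·A = 0.02781·(π/4·0.01049²) = 2.404e-06 m³/s = 0.1442 L/min.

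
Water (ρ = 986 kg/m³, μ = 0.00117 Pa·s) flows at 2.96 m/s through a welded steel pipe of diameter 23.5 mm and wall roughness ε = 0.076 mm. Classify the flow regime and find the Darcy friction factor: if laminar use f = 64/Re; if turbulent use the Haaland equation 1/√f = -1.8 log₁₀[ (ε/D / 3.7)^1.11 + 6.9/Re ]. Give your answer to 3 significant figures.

f ≈ 0.0286

Re = ρVD/μ = 986·2.96·0.0235/0.00117 = 5.862e+04.
Re > 4000 → turbulent. ε/D = 7.6e-05/0.0235 = 0.00323; Haaland: 1/√f = -1.8 log₁₀[0.000403 + 0.000118] = 5.91, so f = 0.02863.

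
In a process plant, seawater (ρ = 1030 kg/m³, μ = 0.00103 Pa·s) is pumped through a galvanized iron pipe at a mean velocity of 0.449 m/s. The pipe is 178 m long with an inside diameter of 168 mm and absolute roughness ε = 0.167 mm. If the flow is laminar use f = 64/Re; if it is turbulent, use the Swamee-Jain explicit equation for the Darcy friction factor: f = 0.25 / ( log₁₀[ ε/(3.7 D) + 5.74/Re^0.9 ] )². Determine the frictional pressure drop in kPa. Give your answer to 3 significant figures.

ΔP ≈ 2.53 kPa

Reynolds number Re = ρVD/μ = 1030 · 0.449 · 0.168 / 0.00103 = 7.543e+04.
Re > 4000 → turbulent. Relative roughness ε/D = 0.000167/0.168 = 0.000994. Swamee-Jain: f = 0.25/(log₁₀[0.000994/3.7 + 5.74/7.543e+04^0.9])² = 0.25/(log₁₀[0.000269 + 0.000234])² = 0.25/(-3.299)² = 0.02297.
Darcy-Weisbach: ΔP = f(L/D)(ρV²/2) = 0.02297·(178/0.168)·(1030·0.449²/2) = 0.02297·1060·103.8 = 2527 Pa.
ΔP = 2527 Pa = 2.53 kPa.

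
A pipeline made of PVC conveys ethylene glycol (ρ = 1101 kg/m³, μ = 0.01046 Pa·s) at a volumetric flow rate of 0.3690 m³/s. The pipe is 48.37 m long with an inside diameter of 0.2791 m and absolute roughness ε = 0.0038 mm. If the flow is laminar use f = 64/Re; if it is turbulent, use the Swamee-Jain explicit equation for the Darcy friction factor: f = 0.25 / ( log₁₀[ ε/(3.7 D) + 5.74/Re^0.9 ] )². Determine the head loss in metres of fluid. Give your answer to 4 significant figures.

h_f ≈ 5.148 m

Cross-sectional area A = πD²/4 = π(0.2791)²/4 = 0.06118 m²; mean velocity V = Q/A = 0.369/0.06118 = 6.031 m/s.
Reynolds number Re = ρVD/μ = 1101 · 6.031 · 0.2791 / 0.0105 = 1.772e+05.
Re > 4000 → turbulent. Relative roughness ε/D = 3.8e-06/0.2791 = 1.36e-05. Swamee-Jain: f = 0.25/(log₁₀[1.36e-05/3.7 + 5.74/1.772e+05^0.9])² = 0.25/(log₁₀[3.68e-06 + 0.000108])² = 0.25/(-3.95)² = 0.01602.
Darcy-Weisbach: ΔP = f(L/D)(ρV²/2) = 0.01602·(48.37/0.2791)·(1101·6.031²/2) = 0.01602·173.3·2.003e+04 = 5.56e+04 Pa.
Head loss h_f = ΔP/(ρg) = 5.56e+04/(1101·9.81) = 5.148 m.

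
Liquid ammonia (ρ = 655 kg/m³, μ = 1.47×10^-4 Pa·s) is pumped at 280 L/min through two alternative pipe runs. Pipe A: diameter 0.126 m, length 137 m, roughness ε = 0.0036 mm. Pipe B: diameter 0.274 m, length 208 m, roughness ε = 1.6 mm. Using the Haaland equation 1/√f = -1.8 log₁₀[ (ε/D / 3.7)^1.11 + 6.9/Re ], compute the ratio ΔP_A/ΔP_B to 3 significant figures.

Pipe A: V = Q/A = 0.004667/0.01247 = 0.3743 m/s; Re = 2.101e+05; ε/D = 2.86e-05; Haaland → f = 0.01554; ΔP_A = f(L/D)(ρV²/2) = 775.1 Pa.
Pipe B: V = Q/A = 0.004667/0.05896 = 0.07914 m/s; Re = 9.663e+04; ε/D = 0.00584; Haaland → f = 0.03271; ΔP_B = f(L/D)(ρV²/2) = 50.94 Pa.
ΔP_A/ΔP_B = 775.1/50.94 = 15.2.

ΔP_A/ΔP_B ≈ 15.2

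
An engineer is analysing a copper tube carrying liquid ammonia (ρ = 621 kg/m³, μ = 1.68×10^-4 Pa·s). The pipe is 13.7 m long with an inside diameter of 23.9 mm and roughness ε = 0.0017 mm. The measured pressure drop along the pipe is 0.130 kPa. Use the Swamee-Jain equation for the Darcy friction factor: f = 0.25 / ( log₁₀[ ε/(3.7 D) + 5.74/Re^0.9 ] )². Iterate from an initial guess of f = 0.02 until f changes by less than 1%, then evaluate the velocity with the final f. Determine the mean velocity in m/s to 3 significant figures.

V ≈ 0.161 m/s

Rearranging Darcy-Weisbach: V = √(2·ΔP·D/(f·L·ρ)). With ε/D = 1.7e-06/0.0239 = 7.11e-05, iterate starting from f = 0.02:
  f = 0.02 → V = √(2·130·0.0239/(0.02·13.7·621)) = 0.1911 m/s; Re = ρVD/μ = 1.688e+04; f → 0.02711
  f = 0.02711 → V = 0.1641 m/s; Re = 1.45e+04; f → 0.02818
  f = 0.02818 → V = 0.161 m/s; Re = 1.422e+04; f → 0.02833
Converged (Δf/f < 1%). With the final f = 0.02833: V = √(2·130·0.0239/(0.02833·13.7·621)) = 0.1606 m/s.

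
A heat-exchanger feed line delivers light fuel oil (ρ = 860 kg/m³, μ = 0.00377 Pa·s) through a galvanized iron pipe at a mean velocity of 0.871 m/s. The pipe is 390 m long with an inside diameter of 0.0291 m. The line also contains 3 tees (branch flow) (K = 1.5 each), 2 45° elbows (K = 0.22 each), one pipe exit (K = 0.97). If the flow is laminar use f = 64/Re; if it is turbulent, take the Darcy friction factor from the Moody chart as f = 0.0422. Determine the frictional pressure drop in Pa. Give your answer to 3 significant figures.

ΔP ≈ 186000 Pa

Reynolds number Re = ρVD/μ = 860 · 0.871 · 0.0291 / 0.00377 = 5782.
Re > 4000 → turbulent; use the Moody-chart value f = 0.0422.
Total minor-loss coefficient ΣK = 3·1.5 + 2·0.22 + 1·0.97 = 5.91.
ΔP = [f·L/D + ΣK]·(ρV²/2) = [0.0422·390/0.0291 + 5.91]·(860·0.871²/2) = [565.6 + 5.91]·326.2 = 1.864e+05 Pa.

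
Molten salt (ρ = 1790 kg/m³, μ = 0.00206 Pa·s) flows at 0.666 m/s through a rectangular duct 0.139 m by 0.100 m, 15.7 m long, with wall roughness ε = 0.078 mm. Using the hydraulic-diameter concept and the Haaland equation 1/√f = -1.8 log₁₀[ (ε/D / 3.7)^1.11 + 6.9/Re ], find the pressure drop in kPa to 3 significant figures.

Hydraulic diameter D_h = 4A/P = 4·(0.139·0.1)/(2·(0.139+0.1)) = 0.0556/0.478 = 0.1163 m.
Re = ρVD_h/μ = 1790·0.666·0.1163/0.00206 = 6.731e+04.
ε/D_h = 7.8e-05/0.1163 = 0.000671; Haaland gives 1/√f = -1.8 log₁₀[7.03e-05+0.000103] = 6.773, so f = 0.0218.
ΔP = f(L/D_h)(ρV²/2) = 0.0218·15.7/0.1163·397 = 1168 Pa.
ΔP = 1.17 kPa.

ΔP ≈ 1.17 kPa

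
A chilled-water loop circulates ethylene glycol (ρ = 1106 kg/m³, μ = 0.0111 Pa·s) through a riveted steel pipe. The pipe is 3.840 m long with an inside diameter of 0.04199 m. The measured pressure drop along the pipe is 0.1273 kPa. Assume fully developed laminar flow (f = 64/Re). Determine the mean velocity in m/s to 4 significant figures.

V ≈ 0.1646 m/s

For laminar flow, f = 64/Re with Re = ρVD/μ, so Darcy-Weisbach reduces to ΔP = 32μLV/D². Solving for V: V = ΔP·D²/(32μL) = 127.3·(0.04199)²/(32·0.0111·3.84) = 0.1646 m/s.
Check: Re = ρVD/μ = 1106·0.1646·0.04199/0.0111 = 688.5 < 2300, so the laminar assumption holds.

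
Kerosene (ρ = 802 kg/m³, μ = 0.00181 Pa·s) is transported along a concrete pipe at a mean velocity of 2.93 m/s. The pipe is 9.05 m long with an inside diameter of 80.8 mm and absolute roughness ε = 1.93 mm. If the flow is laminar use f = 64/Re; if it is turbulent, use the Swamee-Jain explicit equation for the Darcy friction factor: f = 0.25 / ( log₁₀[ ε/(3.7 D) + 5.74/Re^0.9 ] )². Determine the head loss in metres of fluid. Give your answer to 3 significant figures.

h_f ≈ 2.58 m

Reynolds number Re = ρVD/μ = 802 · 2.93 · 0.0808 / 0.00181 = 1.049e+05.
Re > 4000 → turbulent. Relative roughness ε/D = 0.00193/0.0808 = 0.0239. Swamee-Jain: f = 0.25/(log₁₀[0.0239/3.7 + 5.74/1.049e+05^0.9])² = 0.25/(log₁₀[0.00646 + 0.000174])² = 0.25/(-2.179)² = 0.05268.
Darcy-Weisbach: ΔP = f(L/D)(ρV²/2) = 0.05268·(9.05/0.0808)·(802·2.93²/2) = 0.05268·112·3443 = 2.031e+04 Pa.
Head loss h_f = ΔP/(ρg) = 2.031e+04/(802·9.81) = 2.58 m.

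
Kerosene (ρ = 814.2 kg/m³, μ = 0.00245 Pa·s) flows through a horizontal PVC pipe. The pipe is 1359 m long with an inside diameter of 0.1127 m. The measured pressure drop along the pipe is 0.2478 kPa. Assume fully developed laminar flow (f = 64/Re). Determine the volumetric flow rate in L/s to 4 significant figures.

Q ≈ 0.2947 L/s

For laminar flow, f = 64/Re with Re = ρVD/μ, so Darcy-Weisbach reduces to ΔP = 32μLV/D². Solving for V: V = ΔP·D²/(32μL) = 247.8·(0.1127)²/(32·0.00245·1359) = 0.02954 m/s.
Check: Re = ρVD/μ = 814.2·0.02954·0.1127/0.00245 = 1106 < 2300, so the laminar assumption holds.
Q = V·A = 0.02954·(π/4·0.1127²) = 0.0002947 m³/s = 0.2947 L/s.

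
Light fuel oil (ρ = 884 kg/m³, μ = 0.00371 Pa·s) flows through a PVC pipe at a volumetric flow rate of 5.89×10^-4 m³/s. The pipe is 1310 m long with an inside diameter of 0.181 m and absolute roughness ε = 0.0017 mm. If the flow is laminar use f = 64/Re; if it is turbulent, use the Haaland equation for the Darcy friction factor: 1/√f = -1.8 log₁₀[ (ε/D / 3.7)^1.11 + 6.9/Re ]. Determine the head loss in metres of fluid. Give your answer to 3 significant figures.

h_f ≈ 0.0125 m

Cross-sectional area A = πD²/4 = π(0.181)²/4 = 0.02573 m²; mean velocity V = Q/A = 0.000589/0.02573 = 0.02289 m/s.
Reynolds number Re = ρVD/μ = 884 · 0.02289 · 0.181 / 0.00371 = 987.2.
Re < 2300 → laminar flow, so f = 64/Re = 64/987.2 = 0.06483 (the turbulent correlation is not needed).
Darcy-Weisbach: ΔP = f(L/D)(ρV²/2) = 0.06483·(1310/0.181)·(884·0.02289²/2) = 0.06483·7238·0.2316 = 108.7 Pa.
Head loss h_f = ΔP/(ρg) = 108.7/(884·9.81) = 0.0125 m.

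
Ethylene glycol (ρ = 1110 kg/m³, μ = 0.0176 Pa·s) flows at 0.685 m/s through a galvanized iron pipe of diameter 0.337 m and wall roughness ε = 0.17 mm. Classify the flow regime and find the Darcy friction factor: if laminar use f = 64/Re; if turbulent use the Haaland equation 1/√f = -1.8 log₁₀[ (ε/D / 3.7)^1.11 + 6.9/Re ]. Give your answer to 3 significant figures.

f ≈ 0.0287

Re = ρVD/μ = 1110·0.685·0.337/0.0176 = 1.456e+04.
Re > 4000 → turbulent. ε/D = 0.00017/0.337 = 0.000504; Haaland: 1/√f = -1.8 log₁₀[5.12e-05 + 0.000474] = 5.903, so f = 0.02869.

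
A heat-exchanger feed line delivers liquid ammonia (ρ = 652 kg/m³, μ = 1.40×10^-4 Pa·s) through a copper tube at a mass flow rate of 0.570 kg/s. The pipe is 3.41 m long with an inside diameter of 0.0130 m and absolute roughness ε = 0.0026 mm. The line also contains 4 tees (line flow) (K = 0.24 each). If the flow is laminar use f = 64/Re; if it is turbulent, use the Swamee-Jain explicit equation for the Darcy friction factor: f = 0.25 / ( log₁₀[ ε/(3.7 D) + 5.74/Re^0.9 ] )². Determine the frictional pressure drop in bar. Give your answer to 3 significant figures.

A = πD²/4 = π(0.013)²/4 = 0.0001327 m²; mean velocity V = ṁ/(ρA) = 0.57/(652 · 0.0001327) = 6.586 m/s.
Reynolds number Re = ρVD/μ = 652 · 6.586 · 0.013 / 0.00014 = 3.988e+05.
Re > 4000 → turbulent. Relative roughness ε/D = 2.6e-06/0.013 = 0.0002. Swamee-Jain: f = 0.25/(log₁₀[0.0002/3.7 + 5.74/3.988e+05^0.9])² = 0.25/(log₁₀[5.41e-05 + 5.23e-05])² = 0.25/(-3.973)² = 0.01584.
Total minor-loss coefficient ΣK = 4·0.24 = 0.96.
ΔP = [f·L/D + ΣK]·(ρV²/2) = [0.01584·3.41/0.013 + 0.96]·(652·6.586²/2) = [4.154 + 0.96]·1.414e+04 = 7.232e+04 Pa.
ΔP = 7.232e+04 Pa = 0.723 bar.

ΔP ≈ 0.723 bar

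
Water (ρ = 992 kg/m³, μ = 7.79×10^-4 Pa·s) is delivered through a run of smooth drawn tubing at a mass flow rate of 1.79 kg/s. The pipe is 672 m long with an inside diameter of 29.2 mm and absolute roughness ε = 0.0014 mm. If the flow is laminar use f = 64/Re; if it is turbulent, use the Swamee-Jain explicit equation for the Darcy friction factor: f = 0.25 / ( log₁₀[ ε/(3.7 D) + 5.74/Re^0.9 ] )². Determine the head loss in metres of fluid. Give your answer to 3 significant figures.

h_f ≈ 155 m

A = πD²/4 = π(0.0292)²/4 = 0.0006697 m²; mean velocity V = ṁ/(ρA) = 1.79/(992 · 0.0006697) = 2.695 m/s.
Reynolds number Re = ρVD/μ = 992 · 2.695 · 0.0292 / 0.000779 = 1.002e+05.
Re > 4000 → turbulent. Relative roughness ε/D = 1.4e-06/0.0292 = 4.79e-05. Swamee-Jain: f = 0.25/(log₁₀[4.79e-05/3.7 + 5.74/1.002e+05^0.9])² = 0.25/(log₁₀[1.3e-05 + 0.000181])² = 0.25/(-3.712)² = 0.01815.
Darcy-Weisbach: ΔP = f(L/D)(ρV²/2) = 0.01815·(672/0.0292)·(992·2.695²/2) = 0.01815·2.301e+04·3601 = 1.504e+06 Pa.
Head loss h_f = ΔP/(ρg) = 1.504e+06/(992·9.81) = 155 m.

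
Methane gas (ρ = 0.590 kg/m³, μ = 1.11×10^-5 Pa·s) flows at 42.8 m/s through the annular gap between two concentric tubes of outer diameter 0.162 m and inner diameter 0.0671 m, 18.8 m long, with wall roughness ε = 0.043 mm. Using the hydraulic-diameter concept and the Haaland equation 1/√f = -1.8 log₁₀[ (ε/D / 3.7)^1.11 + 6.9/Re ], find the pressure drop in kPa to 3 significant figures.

ΔP ≈ 1.95 kPa

Hydraulic diameter D_h = 4A/P = D_o - D_i = 0.162 - 0.0671 = 0.0949 m.
Re = ρVD_h/μ = 0.59·42.8·0.0949/1.11e-05 = 2.159e+05.
ε/D_h = 4.3e-05/0.0949 = 0.000453; Haaland gives 1/√f = -1.8 log₁₀[4.55e-05+3.2e-05] = 7.4, so f = 0.01826.
ΔP = f(L/D_h)(ρV²/2) = 0.01826·18.8/0.0949·540.4 = 1955 Pa.
ΔP = 1.95 kPa.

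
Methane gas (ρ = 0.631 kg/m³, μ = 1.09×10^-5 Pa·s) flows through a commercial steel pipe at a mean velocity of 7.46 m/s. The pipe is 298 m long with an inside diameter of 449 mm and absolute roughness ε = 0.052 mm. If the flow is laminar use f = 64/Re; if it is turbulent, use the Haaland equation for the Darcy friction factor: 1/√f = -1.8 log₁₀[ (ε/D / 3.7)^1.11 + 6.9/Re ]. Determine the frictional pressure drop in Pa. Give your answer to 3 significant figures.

ΔP ≈ 191 Pa

Reynolds number Re = ρVD/μ = 0.631 · 7.46 · 0.449 / 1.09e-05 = 1.939e+05.
Re > 4000 → turbulent. Relative roughness ε/D = 5.2e-05/0.449 = 0.000116. Haaland: 1/√f = -1.8 log₁₀[(0.000116/3.7)^1.11 + 6.9/1.939e+05] = -1.8 log₁₀[1e-05 + 3.56e-05] = 7.814, so f = 0.01638.
Darcy-Weisbach: ΔP = f(L/D)(ρV²/2) = 0.01638·(298/0.449)·(0.631·7.46²/2) = 0.01638·663.7·17.56 = 190.8 Pa.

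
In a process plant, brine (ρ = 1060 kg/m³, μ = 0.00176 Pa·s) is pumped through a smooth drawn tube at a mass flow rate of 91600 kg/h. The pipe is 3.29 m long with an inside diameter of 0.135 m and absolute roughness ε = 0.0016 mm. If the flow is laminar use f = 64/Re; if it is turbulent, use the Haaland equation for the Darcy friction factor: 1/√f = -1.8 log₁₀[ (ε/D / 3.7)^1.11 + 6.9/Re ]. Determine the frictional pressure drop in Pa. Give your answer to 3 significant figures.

ṁ = 91600 kg/h = 91600/3600 = 25.44 kg/s.
A = πD²/4 = π(0.135)²/4 = 0.01431 m²; mean velocity V = ṁ/(ρA) = 25.44/(1060 · 0.01431) = 1.677 m/s.
Reynolds number Re = ρVD/μ = 1060 · 1.677 · 0.135 / 0.00176 = 1.364e+05.
Re > 4000 → turbulent. Relative roughness ε/D = 1.6e-06/0.135 = 1.19e-05. Haaland: 1/√f = -1.8 log₁₀[(1.19e-05/3.7)^1.11 + 6.9/1.364e+05] = -1.8 log₁₀[7.97e-07 + 5.06e-05] = 7.72, so f = 0.01678.
Darcy-Weisbach: ΔP = f(L/D)(ρV²/2) = 0.01678·(3.29/0.135)·(1060·1.677²/2) = 0.01678·24.37·1491 = 609.4 Pa.

ΔP ≈ 609 Pa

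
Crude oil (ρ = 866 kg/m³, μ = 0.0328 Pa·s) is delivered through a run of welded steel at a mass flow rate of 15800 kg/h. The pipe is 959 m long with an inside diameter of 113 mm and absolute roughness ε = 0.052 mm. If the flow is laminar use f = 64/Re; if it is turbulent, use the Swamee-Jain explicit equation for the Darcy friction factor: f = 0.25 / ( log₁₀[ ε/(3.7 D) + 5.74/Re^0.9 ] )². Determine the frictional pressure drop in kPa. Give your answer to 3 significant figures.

ṁ = 15800 kg/h = 15800/3600 = 4.389 kg/s.
A = πD²/4 = π(0.113)²/4 = 0.01003 m²; mean velocity V = ṁ/(ρA) = 4.389/(866 · 0.01003) = 0.5053 m/s.
Reynolds number Re = ρVD/μ = 866 · 0.5053 · 0.113 / 0.0328 = 1508.
Re < 2300 → laminar flow, so f = 64/Re = 64/1508 = 0.04245 (the turbulent correlation is not needed).
Darcy-Weisbach: ΔP = f(L/D)(ρV²/2) = 0.04245·(959/0.113)·(866·0.5053²/2) = 0.04245·8487·110.6 = 3.984e+04 Pa.
ΔP = 3.984e+04 Pa = 39.8 kPa.

ΔP ≈ 39.8 kPa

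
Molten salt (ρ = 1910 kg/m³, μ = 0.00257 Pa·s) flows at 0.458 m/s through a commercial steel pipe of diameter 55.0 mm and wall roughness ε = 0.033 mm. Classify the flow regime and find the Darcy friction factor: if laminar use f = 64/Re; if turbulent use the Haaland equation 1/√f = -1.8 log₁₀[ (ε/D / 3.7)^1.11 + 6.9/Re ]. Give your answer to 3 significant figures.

Re = ρVD/μ = 1910·0.458·0.055/0.00257 = 1.872e+04.
Re > 4000 → turbulent. ε/D = 3.3e-05/0.055 = 0.0006; Haaland: 1/√f = -1.8 log₁₀[6.21e-05 + 0.000369] = 6.059, so f = 0.02724.

f ≈ 0.0272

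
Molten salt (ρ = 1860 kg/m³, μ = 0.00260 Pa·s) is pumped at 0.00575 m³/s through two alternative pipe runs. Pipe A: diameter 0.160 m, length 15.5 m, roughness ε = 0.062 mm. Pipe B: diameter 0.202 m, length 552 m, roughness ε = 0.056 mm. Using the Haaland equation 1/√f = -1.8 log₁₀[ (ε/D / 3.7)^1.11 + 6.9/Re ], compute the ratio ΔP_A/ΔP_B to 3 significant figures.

Pipe A: V = Q/A = 0.00575/0.02011 = 0.286 m/s; Re = 3.273e+04; ε/D = 0.000387; Haaland → f = 0.02376; ΔP_A = f(L/D)(ρV²/2) = 175.1 Pa.
Pipe B: V = Q/A = 0.00575/0.03205 = 0.1794 m/s; Re = 2.593e+04; ε/D = 0.000277; Haaland → f = 0.02471; ΔP_B = f(L/D)(ρV²/2) = 2022 Pa.
ΔP_A/ΔP_B = 175.1/2022 = 0.0866.

ΔP_A/ΔP_B ≈ 0.0866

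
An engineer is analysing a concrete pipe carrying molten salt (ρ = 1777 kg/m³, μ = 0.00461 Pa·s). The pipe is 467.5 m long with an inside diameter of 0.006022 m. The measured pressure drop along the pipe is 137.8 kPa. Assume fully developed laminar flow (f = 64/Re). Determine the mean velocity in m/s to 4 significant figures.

For laminar flow, f = 64/Re with Re = ρVD/μ, so Darcy-Weisbach reduces to ΔP = 32μLV/D². Solving for V: V = ΔP·D²/(32μL) = 1.378e+05·(0.006022)²/(32·0.00461·467.5) = 0.07246 m/s.
Check: Re = ρVD/μ = 1777·0.07246·0.006022/0.00461 = 168.2 < 2300, so the laminar assumption holds.

V ≈ 0.07246 m/s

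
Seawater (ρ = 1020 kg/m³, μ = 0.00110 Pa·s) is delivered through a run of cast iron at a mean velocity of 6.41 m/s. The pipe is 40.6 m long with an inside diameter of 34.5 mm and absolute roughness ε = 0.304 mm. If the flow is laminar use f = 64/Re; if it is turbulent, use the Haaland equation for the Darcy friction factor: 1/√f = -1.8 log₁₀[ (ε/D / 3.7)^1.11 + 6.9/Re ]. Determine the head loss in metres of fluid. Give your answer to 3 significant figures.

h_f ≈ 90.4 m

Reynolds number Re = ρVD/μ = 1020 · 6.41 · 0.0345 / 0.0011 = 2.051e+05.
Re > 4000 → turbulent. Relative roughness ε/D = 0.000304/0.0345 = 0.00881. Haaland: 1/√f = -1.8 log₁₀[(0.00881/3.7)^1.11 + 6.9/2.051e+05] = -1.8 log₁₀[0.00123 + 3.36e-05] = 5.22, so f = 0.0367.
Darcy-Weisbach: ΔP = f(L/D)(ρV²/2) = 0.0367·(40.6/0.0345)·(1020·6.41²/2) = 0.0367·1177·2.095e+04 = 9.051e+05 Pa.
Head loss h_f = ΔP/(ρg) = 9.051e+05/(1020·9.81) = 90.4 m.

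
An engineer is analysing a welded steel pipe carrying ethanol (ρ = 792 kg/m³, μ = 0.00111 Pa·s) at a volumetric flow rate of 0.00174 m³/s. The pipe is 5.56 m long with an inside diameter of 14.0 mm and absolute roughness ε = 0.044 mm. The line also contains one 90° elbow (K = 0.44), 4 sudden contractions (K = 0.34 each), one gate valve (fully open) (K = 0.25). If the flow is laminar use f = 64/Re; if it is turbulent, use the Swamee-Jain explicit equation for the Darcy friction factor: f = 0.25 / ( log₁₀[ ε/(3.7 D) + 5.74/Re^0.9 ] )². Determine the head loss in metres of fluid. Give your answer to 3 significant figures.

h_f ≈ 85.4 m

Cross-sectional area A = πD²/4 = π(0.014)²/4 = 0.0001539 m²; mean velocity V = Q/A = 0.00174/0.0001539 = 11.3 m/s.
Reynolds number Re = ρVD/μ = 792 · 11.3 · 0.014 / 0.00111 = 1.129e+05.
Re > 4000 → turbulent. Relative roughness ε/D = 4.4e-05/0.014 = 0.00314. Swamee-Jain: f = 0.25/(log₁₀[0.00314/3.7 + 5.74/1.129e+05^0.9])² = 0.25/(log₁₀[0.000849 + 0.000163])² = 0.25/(-2.995)² = 0.02788.
Total minor-loss coefficient ΣK = 1·0.44 + 4·0.34 + 1·0.25 = 2.05.
ΔP = [f·L/D + ΣK]·(ρV²/2) = [0.02788·5.56/0.014 + 2.05]·(792·11.3²/2) = [11.07 + 2.05]·5.059e+04 = 6.638e+05 Pa.
Head loss h_f = ΔP/(ρg) = 6.638e+05/(792·9.81) = 85.4 m.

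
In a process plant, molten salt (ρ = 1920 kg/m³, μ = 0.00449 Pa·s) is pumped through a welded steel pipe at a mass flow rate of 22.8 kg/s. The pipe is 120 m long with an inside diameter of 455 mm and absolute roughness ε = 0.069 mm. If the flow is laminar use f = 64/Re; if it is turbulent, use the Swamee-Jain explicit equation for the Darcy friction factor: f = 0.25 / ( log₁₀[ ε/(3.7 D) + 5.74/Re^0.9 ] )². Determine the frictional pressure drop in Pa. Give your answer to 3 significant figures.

A = πD²/4 = π(0.455)²/4 = 0.1626 m²; mean velocity V = ṁ/(ρA) = 22.8/(1920 · 0.1626) = 0.07303 m/s.
Reynolds number Re = ρVD/μ = 1920 · 0.07303 · 0.455 / 0.00449 = 1.421e+04.
Re > 4000 → turbulent. Relative roughness ε/D = 6.9e-05/0.455 = 0.000152. Swamee-Jain: f = 0.25/(log₁₀[0.000152/3.7 + 5.74/1.421e+04^0.9])² = 0.25/(log₁₀[4.1e-05 + 0.00105])² = 0.25/(-2.962)² = 0.0285.
Darcy-Weisbach: ΔP = f(L/D)(ρV²/2) = 0.0285·(120/0.455)·(1920·0.07303²/2) = 0.0285·263.7·5.121 = 38.49 Pa.

ΔP ≈ 38.5 Pa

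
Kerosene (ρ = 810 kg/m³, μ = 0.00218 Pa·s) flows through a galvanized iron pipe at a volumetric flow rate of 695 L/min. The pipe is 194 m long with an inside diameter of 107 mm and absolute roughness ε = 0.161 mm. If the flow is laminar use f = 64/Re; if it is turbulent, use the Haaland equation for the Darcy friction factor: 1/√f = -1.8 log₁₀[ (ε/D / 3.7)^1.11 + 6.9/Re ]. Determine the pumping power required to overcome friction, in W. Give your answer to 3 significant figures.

P ≈ 353 W

Q = 695 L/min = 695/60000 = 0.01158 m³/s.
Cross-sectional area A = πD²/4 = π(0.107)²/4 = 0.008992 m²; mean velocity V = Q/A = 0.01158/0.008992 = 1.288 m/s.
Reynolds number Re = ρVD/μ = 810 · 1.288 · 0.107 / 0.00218 = 5.121e+04.
Re > 4000 → turbulent. Relative roughness ε/D = 0.000161/0.107 = 0.0015. Haaland: 1/√f = -1.8 log₁₀[(0.0015/3.7)^1.11 + 6.9/5.121e+04] = -1.8 log₁₀[0.000172 + 0.000135] = 6.323, so f = 0.02501.
Darcy-Weisbach: ΔP = f(L/D)(ρV²/2) = 0.02501·(194/0.107)·(810·1.288²/2) = 0.02501·1813·672.1 = 3.048e+04 Pa.
Pumping power P = QΔP = 0.01158·3.048e+04 = 353.0 W = 353 W.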